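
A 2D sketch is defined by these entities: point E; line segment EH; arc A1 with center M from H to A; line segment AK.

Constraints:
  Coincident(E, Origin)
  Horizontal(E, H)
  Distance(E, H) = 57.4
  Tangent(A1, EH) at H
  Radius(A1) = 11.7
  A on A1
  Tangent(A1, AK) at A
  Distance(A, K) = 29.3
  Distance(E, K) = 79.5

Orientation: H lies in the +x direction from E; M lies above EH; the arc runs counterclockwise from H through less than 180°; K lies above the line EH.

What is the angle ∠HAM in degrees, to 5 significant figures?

43.760°

Checks: ∠(MH, HE) = 90.00° ✓; |MH| = 11.70 ✓; |MA| = 11.70 ✓; ∠(MA, AK) = 90.00° ✓; |AK| = 29.30 ✓; |EK| = 79.50 ✓.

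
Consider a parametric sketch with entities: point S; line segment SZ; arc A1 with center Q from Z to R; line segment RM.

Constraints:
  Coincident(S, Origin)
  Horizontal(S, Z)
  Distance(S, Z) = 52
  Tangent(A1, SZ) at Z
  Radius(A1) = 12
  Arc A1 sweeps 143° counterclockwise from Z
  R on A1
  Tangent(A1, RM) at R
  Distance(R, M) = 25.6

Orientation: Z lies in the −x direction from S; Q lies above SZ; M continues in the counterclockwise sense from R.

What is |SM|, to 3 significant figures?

75.0

S is at the origin; S and Z share the same y with |SZ| = 52.0 and Z on the −x side, so Z = (-52.0, 0.00). The tangent condition forces QZ to be normal to SZ, so Q = Z + (0, 12) = (-52.0, 12.0). On A1, Z sits at bearing -90° from Q; a 143° counterclockwise sweep puts R at bearing 53°, so R = Q + 12.0·(cos 53°, sin 53°) = (-44.8, 21.6). A1 meets RM tangentially, so QR is at right angles to RM, so RM runs along (−sin 53°, cos 53°); with |RM| = 25.6, M = (-65.2, 37.0). Then |SM| = |M − S| = 75.0.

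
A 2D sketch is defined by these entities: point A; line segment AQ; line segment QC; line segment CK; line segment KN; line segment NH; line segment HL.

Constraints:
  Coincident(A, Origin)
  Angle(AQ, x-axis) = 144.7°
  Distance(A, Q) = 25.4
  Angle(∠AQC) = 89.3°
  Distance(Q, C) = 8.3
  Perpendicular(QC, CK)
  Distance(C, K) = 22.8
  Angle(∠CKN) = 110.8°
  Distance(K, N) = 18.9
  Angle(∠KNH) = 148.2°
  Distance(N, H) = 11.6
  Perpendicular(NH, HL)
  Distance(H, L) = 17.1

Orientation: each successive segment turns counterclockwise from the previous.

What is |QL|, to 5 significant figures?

20.408

A is at the origin; AQ runs at 144.7° with length 25.4, so Q = (-20.730, 14.678). ∠AQC = 89.3° gives QC at -124.60° from the x-axis; with |QC| = 8.3, C = (-25.443, 7.8456). The perpendicularity gives CK at right angles to QC, so CK runs at -34.600°; with |CK| = 22.8, K = (-6.6755, -5.1013). ∠CKN = 110.8° gives KN at 34.600° from the x-axis; with |KN| = 18.9, N = (8.8818, 5.6310). ∠KNH = 148.2° gives NH at 66.400° from the x-axis; with |NH| = 11.6, H = (13.526, 16.261). NH ⟂ HL, so HL runs at 156.40°; with |HL| = 17.1, L = (-2.1440, 23.107). Then |QL| = |L − Q| = 20.408.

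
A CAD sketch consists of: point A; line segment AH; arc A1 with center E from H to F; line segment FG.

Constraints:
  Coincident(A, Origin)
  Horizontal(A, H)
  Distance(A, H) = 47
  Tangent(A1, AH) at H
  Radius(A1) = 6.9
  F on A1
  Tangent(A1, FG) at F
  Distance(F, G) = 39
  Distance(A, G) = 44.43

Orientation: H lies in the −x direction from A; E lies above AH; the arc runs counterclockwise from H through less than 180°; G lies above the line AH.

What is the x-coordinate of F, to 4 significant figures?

-40.90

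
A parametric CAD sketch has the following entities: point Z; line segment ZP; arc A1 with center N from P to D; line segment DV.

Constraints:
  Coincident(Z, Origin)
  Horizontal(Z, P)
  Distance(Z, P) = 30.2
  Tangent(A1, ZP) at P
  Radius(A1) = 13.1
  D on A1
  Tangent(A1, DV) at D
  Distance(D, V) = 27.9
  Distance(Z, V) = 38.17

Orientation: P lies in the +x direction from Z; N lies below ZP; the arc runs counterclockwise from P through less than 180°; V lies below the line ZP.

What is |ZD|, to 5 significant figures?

20.064

Checks: |ZP| = 30.20 ✓; |ND| = 13.10 ✓; ∠(ND, DV) = 90.00° ✓; |DV| = 27.90 ✓; |ZV| = 38.17 ✓.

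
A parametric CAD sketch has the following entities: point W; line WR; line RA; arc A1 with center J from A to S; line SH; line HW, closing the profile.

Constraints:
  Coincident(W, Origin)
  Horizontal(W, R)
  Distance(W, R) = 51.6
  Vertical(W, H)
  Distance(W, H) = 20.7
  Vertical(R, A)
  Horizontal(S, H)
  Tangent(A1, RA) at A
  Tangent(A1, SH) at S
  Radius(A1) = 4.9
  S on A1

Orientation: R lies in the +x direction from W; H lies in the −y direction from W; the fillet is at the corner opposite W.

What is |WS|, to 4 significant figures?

51.08

W is at the origin; W and R share the same y with |WR| = 51.6 and R on the +x side, so R = (51.60, 0.000). W and H share the same x with |WH| = 20.7 and H on the −y side, so H = (0.000, -20.70). The virtual corner opposite W is at (51.60, -20.70). Since A1 is tangent to RA there, JA ⟂ RA and tangency of A1 to SH means the radius JS is perpendicular to SH, with radius 4.9, so the center J sits 4.9 in from both sides at J = (46.70, -15.80). That places the tangent points at A = (51.60, -15.80) on RA and S = (46.70, -20.70) on SH. Then |WS| = |S − W| = 51.08.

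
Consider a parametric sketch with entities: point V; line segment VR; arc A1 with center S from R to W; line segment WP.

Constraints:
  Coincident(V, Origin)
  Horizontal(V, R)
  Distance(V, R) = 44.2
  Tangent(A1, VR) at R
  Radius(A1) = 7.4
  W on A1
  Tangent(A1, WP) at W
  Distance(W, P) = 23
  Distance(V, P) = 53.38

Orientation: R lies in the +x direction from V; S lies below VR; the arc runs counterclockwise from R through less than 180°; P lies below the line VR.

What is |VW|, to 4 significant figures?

38.21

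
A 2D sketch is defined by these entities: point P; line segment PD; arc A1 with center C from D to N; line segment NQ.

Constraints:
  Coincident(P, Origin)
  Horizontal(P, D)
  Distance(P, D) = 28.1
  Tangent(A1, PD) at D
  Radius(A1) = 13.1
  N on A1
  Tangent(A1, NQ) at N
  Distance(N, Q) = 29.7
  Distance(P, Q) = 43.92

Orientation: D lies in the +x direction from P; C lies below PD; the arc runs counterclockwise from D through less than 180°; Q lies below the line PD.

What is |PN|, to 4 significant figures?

19.40

Checks: |CN| = 13.10 ✓; ∠(CN, NQ) = 90.00° ✓; |NQ| = 29.70 ✓; |PQ| = 43.92 ✓.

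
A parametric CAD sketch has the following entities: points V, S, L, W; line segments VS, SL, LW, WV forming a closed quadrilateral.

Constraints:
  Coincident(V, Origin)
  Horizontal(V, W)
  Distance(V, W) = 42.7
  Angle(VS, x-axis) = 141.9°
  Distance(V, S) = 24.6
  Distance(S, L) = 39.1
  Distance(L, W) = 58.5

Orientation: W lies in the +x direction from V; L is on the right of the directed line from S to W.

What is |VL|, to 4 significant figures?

25.56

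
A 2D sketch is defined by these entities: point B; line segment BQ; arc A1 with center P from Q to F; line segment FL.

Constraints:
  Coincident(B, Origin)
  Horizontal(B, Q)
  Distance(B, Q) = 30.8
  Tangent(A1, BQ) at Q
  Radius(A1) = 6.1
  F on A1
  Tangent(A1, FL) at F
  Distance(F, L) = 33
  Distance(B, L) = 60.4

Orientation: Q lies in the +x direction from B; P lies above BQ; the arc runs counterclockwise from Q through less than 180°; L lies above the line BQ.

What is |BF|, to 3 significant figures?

36.5

B is at the origin; BQ is horizontal with |BQ| = 30.8 and Q on the +x side, so Q = (30.8, 0.00). Tangency of A1 to BQ means the radius PQ is perpendicular to BQ, so P = Q + (0, 6.1) = (30.8, 6.10). Since PF ⟂ FL (tangency), |PL| = √(6.1² + 33.0²) = 33.6 regardless of where F sits on A1. So L lies on both circle(B, 60.4) and circle(P, 33.6); the above-BQ intersection is L = (50.3, 33.4). F is the foot of the tangent from L: F = (36.3, 3.51).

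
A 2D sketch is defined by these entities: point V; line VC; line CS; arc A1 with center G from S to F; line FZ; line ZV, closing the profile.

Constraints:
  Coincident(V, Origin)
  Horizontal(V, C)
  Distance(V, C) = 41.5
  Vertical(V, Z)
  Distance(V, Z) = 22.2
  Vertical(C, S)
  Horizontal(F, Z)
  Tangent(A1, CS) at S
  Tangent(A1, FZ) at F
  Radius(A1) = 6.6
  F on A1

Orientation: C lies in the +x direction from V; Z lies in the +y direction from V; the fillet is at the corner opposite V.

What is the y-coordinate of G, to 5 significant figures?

15.600

V is at the origin; VC is horizontal with |VC| = 41.5 and C on the +x side, so C = (41.500, 0.0000). VZ is vertical with |VZ| = 22.2 and Z on the +y side, so Z = (0.0000, 22.200). The virtual corner opposite V is at (41.500, 22.200). A1 meets CS tangentially, so GS is at right angles to CS and since A1 is tangent to FZ there, GF ⟂ FZ, with radius 6.6, so the center G sits 6.6 in from both sides at G = (34.900, 15.600). So G.y = 15.600.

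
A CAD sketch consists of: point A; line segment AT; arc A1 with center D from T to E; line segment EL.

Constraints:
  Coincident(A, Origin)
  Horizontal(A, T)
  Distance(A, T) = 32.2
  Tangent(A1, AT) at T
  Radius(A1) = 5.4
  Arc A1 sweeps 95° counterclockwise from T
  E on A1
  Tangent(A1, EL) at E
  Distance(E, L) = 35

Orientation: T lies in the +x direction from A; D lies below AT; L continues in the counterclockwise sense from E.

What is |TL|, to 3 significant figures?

40.8

A is at the origin; A and T share the same y with |AT| = 32.2 and T on the +x side, so T = (32.2, 0.00). Tangency of A1 to AT means the radius DT is perpendicular to AT, so D = T + (0, -5.4) = (32.2, -5.40). On A1, T sits at bearing 90° from D; a 95° counterclockwise sweep puts E at bearing 185°, so E = D + 5.4·(cos 185°, sin 185°) = (26.8, -5.87). A1 meets EL tangentially, so DE is at right angles to EL, so EL runs along (−sin 185°, cos 185°); with |EL| = 35.0, L = (29.9, -40.7). Then |TL| = |L − T| = 40.8.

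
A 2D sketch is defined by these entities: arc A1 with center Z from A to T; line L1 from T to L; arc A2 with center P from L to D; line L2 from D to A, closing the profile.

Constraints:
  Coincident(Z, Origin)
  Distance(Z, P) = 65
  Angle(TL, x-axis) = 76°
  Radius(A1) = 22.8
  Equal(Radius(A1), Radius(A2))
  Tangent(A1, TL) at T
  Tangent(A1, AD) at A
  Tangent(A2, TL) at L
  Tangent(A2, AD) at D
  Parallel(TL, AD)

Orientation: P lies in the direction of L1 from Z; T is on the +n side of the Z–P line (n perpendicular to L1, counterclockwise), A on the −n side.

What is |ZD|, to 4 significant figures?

68.88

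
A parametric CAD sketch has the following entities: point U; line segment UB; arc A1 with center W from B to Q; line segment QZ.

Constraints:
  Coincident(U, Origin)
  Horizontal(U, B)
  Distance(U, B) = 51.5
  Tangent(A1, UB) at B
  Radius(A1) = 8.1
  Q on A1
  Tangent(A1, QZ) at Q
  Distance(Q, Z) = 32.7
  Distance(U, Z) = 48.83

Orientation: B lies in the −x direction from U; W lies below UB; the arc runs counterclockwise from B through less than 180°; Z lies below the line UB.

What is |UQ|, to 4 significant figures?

58.68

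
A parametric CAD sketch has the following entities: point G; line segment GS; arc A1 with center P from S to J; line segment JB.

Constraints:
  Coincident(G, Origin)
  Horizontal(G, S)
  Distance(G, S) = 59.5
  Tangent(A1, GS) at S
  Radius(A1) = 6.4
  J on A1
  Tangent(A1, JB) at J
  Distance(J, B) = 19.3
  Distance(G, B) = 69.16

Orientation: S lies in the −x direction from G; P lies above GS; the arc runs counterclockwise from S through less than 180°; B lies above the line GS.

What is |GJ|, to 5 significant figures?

54.886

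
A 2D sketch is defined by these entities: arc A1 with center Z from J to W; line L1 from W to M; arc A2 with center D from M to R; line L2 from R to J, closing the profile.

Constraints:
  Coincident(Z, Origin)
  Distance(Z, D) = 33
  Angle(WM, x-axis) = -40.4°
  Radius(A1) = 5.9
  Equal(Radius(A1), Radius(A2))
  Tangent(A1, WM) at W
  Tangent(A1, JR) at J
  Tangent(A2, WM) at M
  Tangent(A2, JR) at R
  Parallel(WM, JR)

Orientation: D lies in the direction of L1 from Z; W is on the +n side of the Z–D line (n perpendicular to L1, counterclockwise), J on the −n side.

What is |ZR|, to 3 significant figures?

33.5

The slot axis is L1's direction at -40.4°, so u = (cos -40.4°, sin -40.4°) = (0.762, -0.648) and n = (−sin -40.4°, cos -40.4°) = (0.648, 0.762). Z is at the origin and D lies 33.0 along u from Z, so D = 33.0·u = (25.1, -21.4). Tangency of A1 to both parallel lines with radius 5.9 puts W and J at Z ± 5.9·n: W = (3.82, 4.49), J = (-3.82, -4.49). Equal radii place M and R the same way about D: M = D + 5.9·n = (29.0, -16.9), R = D − 5.9·n = (21.3, -25.9). Then |ZR| = |R − Z| = 33.5.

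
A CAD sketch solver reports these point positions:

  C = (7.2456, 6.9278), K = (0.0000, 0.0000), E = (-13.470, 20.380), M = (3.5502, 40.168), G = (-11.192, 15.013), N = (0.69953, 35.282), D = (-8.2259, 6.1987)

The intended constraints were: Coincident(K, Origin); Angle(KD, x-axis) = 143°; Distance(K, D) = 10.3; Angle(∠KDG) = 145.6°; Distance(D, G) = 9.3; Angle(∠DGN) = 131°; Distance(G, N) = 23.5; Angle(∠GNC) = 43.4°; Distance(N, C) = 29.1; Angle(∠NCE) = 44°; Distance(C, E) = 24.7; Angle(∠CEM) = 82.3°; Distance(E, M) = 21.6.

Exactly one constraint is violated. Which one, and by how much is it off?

Distance(E, M) = 21.6 — off by 4.50.

K = (0.00, 0.00) ✓; KD at 143.0° ✓; |KD| = 10.30 ✓; ∠KDG = 145.6° ✓; |DG| = 9.300 ✓; ∠DGN = 131.0° ✓; |GN| = 23.50 ✓; ∠GNC = 43.40° ✓; |NC| = 29.10 ✓; ∠NCE = 44.00° ✓; |CE| = 24.70 ✓; ∠CEM = 82.30° ✓; |EM| = 26.10 ✗.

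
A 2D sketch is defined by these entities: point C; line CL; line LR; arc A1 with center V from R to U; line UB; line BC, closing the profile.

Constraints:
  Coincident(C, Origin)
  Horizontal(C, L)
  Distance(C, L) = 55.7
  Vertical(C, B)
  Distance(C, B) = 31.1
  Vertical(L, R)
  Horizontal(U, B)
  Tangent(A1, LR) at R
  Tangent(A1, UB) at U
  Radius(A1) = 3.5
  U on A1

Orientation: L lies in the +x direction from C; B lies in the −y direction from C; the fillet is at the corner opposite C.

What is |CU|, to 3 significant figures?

60.8

C is at the origin; C and L share the same y with |CL| = 55.7 and L on the +x side, so L = (55.7, 0.00). C and B share the same x with |CB| = 31.1 and B on the −y side, so B = (0.00, -31.1). The virtual corner opposite C is at (55.7, -31.1). A1 meets LR tangentially, so VR is at right angles to LR and A1 meets UB tangentially, so VU is at right angles to UB, with radius 3.5, so the center V sits 3.5 in from both sides at V = (52.2, -27.6). That places the tangent points at R = (55.7, -27.6) on LR and U = (52.2, -31.1) on UB. Then |CU| = |U − C| = 60.8.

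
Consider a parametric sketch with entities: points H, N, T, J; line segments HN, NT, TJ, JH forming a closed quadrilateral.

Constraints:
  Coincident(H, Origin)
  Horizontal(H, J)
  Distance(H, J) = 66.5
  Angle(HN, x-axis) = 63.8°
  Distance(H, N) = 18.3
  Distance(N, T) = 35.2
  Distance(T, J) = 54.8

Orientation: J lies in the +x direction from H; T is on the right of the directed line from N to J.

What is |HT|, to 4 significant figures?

23.40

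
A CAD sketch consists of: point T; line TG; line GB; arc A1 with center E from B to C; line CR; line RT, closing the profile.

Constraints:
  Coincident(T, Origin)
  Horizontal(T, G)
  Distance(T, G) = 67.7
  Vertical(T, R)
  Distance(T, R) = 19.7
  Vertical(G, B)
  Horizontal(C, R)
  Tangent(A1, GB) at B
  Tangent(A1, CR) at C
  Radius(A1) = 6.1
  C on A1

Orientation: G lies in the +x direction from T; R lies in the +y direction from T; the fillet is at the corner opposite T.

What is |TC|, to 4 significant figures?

64.67

The virtual corner opposite T is at (67.70, 19.70). Since A1 is tangent to GB there, EB ⟂ GB and the tangent condition forces EC to be normal to CR, with radius 6.1, so the center E sits 6.1 in from both sides at E = (61.60, 13.60). That places the tangent points at B = (67.70, 13.60) on GB and C = (61.60, 19.70) on CR. Then |TC| = |C − T| = 64.67.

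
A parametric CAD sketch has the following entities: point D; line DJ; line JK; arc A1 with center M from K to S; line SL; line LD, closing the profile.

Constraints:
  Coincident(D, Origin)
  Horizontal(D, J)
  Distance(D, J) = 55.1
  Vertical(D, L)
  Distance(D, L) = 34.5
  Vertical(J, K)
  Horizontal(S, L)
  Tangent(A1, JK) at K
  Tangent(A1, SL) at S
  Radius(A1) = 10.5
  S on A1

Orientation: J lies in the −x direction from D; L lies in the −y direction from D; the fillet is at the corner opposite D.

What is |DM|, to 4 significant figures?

50.65

D is at the origin; D and J share the same y with |DJ| = 55.1 and J on the −x side, so J = (-55.10, 0.000). DL is vertical with |DL| = 34.5 and L on the −y side, so L = (0.000, -34.50). The virtual corner opposite D is at (-55.10, -34.50). Since A1 is tangent to JK there, MK ⟂ JK and tangency of A1 to SL means the radius MS is perpendicular to SL, with radius 10.5, so the center M sits 10.5 in from both sides at M = (-44.60, -24.00). Then |DM| = |M − D| = 50.65.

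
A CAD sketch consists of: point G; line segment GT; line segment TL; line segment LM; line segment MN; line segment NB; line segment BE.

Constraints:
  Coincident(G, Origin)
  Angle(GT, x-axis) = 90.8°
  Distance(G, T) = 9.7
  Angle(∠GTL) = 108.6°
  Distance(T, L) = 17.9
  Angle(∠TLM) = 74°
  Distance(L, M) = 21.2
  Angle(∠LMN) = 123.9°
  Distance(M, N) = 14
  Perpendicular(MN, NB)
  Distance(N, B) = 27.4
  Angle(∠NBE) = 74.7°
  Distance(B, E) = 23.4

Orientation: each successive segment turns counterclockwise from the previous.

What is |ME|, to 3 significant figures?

22.9

G is at the origin; GT runs at 90.8° with length 9.7, so T = (-0.135, 9.70). ∠GTL = 108.6° gives TL at 162° from the x-axis; with |TL| = 17.9, L = (-17.2, 15.2). ∠TLM = 74.0° gives LM at -91.8° from the x-axis; with |LM| = 21.2, M = (-17.8, -6.02). ∠LMN = 123.9° gives MN at -35.7° from the x-axis; with |MN| = 14.0, N = (-6.48, -14.2). MN ⟂ NB, so NB runs at 54.3°; with |NB| = 27.4, B = (9.51, 8.06). ∠NBE = 74.7° gives BE at 160° from the x-axis; with |BE| = 23.4, E = (-12.4, 16.2). Then |ME| = |E − M| = 22.9.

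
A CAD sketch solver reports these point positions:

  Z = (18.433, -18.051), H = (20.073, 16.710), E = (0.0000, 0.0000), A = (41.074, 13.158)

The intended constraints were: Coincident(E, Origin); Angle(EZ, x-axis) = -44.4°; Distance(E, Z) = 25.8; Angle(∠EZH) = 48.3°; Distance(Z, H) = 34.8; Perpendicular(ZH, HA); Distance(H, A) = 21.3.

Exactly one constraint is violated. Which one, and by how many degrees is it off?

Perpendicular(ZH, HA) — off by 6.90°.

E = (0.00, 0.00) ✓; EZ at -44.40° ✓; |EZ| = 25.80 ✓; ∠EZH = 48.30° ✓; |ZH| = 34.80 ✓; ∠(ZH, HA) = 96.90° ✗; |HA| = 21.30 ✓.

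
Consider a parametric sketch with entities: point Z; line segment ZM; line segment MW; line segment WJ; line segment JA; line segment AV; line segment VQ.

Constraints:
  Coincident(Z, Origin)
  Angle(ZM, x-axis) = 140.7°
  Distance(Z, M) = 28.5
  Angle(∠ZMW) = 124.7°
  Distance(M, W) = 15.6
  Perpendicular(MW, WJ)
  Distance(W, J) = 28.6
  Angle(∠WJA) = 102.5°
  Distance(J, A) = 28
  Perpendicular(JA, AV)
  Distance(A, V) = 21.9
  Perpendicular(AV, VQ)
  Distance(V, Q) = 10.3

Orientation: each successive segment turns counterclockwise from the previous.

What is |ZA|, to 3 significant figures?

12.1

Z is at the origin; ZM runs at 140.7° with length 28.5, so M = (-22.1, 18.1). ∠ZMW = 124.7° gives MW at -164° from the x-axis; with |MW| = 15.6, W = (-37.1, 13.8). MW is perpendicular to WJ, so WJ runs at -74.0°; with |WJ| = 28.6, J = (-29.2, -13.7). ∠WJA = 102.5° gives JA at 3.50° from the x-axis; with |JA| = 28.0, A = (-1.22, -12.0). Then |ZA| = |A − Z| = 12.1.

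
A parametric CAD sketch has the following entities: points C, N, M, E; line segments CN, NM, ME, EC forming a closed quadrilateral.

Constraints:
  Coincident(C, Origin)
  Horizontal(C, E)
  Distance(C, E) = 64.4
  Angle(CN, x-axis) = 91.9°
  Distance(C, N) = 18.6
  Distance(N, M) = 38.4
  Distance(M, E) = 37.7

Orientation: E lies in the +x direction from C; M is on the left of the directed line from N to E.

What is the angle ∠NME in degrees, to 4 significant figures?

125.4°

Checks: |NM| = 38.40 ✓; |ME| = 37.70 ✓.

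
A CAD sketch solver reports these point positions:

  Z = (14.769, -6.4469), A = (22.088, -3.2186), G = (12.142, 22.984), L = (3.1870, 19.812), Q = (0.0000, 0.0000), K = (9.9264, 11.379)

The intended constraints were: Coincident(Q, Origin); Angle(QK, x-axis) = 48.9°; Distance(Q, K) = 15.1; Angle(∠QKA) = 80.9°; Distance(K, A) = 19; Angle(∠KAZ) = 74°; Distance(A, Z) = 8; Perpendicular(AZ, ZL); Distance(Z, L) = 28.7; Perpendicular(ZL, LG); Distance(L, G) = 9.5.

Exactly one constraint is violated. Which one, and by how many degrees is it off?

Perpendicular(ZL, LG) — off by 4.30°.

Q = (0.00, 0.00) ✓; QK at 48.90° ✓; |QK| = 15.10 ✓; ∠QKA = 80.90° ✓; |KA| = 19.00 ✓; ∠KAZ = 74.00° ✓; |AZ| = 7.999 ✓; ∠(AZ, ZL) = 90.00° ✓; |ZL| = 28.70 ✓; ∠(ZL, LG) = 94.30° ✗; |LG| = 9.500 ✓.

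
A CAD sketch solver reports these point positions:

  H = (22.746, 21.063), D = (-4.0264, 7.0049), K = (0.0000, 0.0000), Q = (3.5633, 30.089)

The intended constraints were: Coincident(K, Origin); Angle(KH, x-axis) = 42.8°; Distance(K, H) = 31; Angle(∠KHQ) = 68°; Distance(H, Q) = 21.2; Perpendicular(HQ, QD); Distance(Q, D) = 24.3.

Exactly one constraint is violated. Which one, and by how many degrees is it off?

Perpendicular(HQ, QD) — off by 7.00°.

K = (0.00, 0.00) ✓; KH at 42.80° ✓; |KH| = 31.00 ✓; ∠KHQ = 68.00° ✓; |HQ| = 21.20 ✓; ∠(HQ, QD) = 97.00° ✗; |QD| = 24.30 ✓.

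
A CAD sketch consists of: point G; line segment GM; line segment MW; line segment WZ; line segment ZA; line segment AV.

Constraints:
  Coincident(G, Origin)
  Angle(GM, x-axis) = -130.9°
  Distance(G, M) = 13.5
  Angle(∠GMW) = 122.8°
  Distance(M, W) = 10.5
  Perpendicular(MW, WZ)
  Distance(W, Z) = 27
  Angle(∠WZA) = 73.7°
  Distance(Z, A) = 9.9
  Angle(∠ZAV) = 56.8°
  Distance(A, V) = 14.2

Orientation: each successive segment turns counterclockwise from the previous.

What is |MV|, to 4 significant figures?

19.08

G is at the origin; GM runs at -130.9° with length 13.5, so M = (-8.839, -10.20). ∠GMW = 122.8° gives MW at -73.70° from the x-axis; with |MW| = 10.5, W = (-5.892, -20.28). MW ⟂ WZ, so WZ runs at 16.30°; with |WZ| = 27.0, Z = (20.02, -12.70). ∠WZA = 73.7° gives ZA at 122.6° from the x-axis; with |ZA| = 9.9, A = (14.69, -4.364). ∠ZAV = 56.8° gives AV at -114.2° from the x-axis; with |AV| = 14.2, V = (8.868, -17.32). Then |MV| = |V − M| = 19.08.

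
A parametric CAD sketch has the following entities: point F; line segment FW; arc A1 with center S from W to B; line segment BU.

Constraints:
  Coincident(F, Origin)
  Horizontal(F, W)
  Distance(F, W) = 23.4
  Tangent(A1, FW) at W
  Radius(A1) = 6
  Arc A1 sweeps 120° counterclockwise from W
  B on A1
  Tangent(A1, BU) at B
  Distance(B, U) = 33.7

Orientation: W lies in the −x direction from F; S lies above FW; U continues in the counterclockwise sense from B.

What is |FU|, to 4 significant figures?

51.84

F is at the origin; FW is horizontal with |FW| = 23.4 and W on the −x side, so W = (-23.40, 0.000). Tangency of A1 to FW means the radius SW is perpendicular to FW, so S = W + (0, 6) = (-23.40, 6.000). On A1, W sits at bearing -90° from S; a 120° counterclockwise sweep puts B at bearing 30°, so B = S + 6.0·(cos 30°, sin 30°) = (-18.20, 9.000). A1 meets BU tangentially, so SB is at right angles to BU, so BU runs along (−sin 30°, cos 30°); with |BU| = 33.7, U = (-35.05, 38.19). Then |FU| = |U − F| = 51.84.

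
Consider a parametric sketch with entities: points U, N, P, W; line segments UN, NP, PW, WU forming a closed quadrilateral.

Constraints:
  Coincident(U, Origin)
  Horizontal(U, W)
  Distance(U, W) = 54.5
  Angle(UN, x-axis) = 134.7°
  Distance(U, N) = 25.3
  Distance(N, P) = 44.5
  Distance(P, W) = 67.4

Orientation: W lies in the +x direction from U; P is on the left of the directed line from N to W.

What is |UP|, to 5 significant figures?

52.905

Checks: |NP| = 44.50 ✓; |PW| = 67.40 ✓.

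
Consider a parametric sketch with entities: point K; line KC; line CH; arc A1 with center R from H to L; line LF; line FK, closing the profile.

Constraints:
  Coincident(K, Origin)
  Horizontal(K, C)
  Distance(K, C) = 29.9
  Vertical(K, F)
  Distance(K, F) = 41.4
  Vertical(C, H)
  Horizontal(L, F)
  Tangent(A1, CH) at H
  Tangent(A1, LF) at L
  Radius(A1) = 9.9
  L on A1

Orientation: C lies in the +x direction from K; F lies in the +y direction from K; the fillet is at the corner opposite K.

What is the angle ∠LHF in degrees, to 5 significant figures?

26.680°

The virtual corner opposite K is at (29.900, 41.400). The tangent condition forces RH to be normal to CH and tangency of A1 to LF means the radius RL is perpendicular to LF, with radius 9.9, so the center R sits 9.9 in from both sides at R = (20.000, 31.500). That places the tangent points at H = (29.900, 31.500) on CH and L = (20.000, 41.400) on LF. Then cos ∠LHF = HL·HF / (|HL||HF|), giving 26.680°.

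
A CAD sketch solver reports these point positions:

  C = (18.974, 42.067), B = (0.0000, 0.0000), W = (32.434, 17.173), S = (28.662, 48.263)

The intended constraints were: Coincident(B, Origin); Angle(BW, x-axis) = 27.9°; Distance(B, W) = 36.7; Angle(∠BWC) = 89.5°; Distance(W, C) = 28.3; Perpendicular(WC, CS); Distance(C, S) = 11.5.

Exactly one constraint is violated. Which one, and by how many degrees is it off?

Perpendicular(WC, CS) — off by 4.20°.

B = (0.00, 0.00) ✓; BW at 27.90° ✓; |BW| = 36.70 ✓; ∠BWC = 89.50° ✓; |WC| = 28.30 ✓; ∠(WC, CS) = 85.80° ✗; |CS| = 11.50 ✓.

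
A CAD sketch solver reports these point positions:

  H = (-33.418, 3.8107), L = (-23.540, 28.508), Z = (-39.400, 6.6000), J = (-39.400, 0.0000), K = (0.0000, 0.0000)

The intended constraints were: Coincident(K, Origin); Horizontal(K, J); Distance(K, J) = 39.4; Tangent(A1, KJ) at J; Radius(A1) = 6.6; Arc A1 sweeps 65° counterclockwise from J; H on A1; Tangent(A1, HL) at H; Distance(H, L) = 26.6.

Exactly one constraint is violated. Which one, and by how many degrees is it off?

Tangent(A1, HL) at H — off by 3.20°.

K = (0.00, 0.00) ✓; K.y = 0.00, J.y = 0.00 ✓; |KJ| = 39.40 ✓; ∠(ZJ, JK) = 90.00° ✓; |ZJ| = 6.600 ✓; bearing(Z→H) − bearing(Z→J) = 65.00° ✓; |ZH| = 6.600 ✓; ∠(ZH, HL) = 86.80° ✗; |HL| = 26.60 ✓.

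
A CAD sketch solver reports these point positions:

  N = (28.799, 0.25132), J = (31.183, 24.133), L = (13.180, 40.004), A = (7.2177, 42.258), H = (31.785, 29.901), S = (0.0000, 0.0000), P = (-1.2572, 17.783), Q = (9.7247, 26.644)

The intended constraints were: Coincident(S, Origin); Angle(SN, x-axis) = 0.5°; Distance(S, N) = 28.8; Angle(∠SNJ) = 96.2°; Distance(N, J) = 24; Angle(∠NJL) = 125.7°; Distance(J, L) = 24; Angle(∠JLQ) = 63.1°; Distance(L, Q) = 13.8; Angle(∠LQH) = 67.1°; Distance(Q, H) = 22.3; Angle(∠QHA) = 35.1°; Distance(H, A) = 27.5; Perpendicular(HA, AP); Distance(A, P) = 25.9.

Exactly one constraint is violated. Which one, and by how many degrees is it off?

Perpendicular(HA, AP) — off by 7.60°.

S = (0.00, 0.00) ✓; SN at 0.5000° ✓; |SN| = 28.80 ✓; ∠SNJ = 96.20° ✓; |NJ| = 24.00 ✓; ∠NJL = 125.7° ✓; |JL| = 24.00 ✓; ∠JLQ = 63.10° ✓; |LQ| = 13.80 ✓; ∠LQH = 67.10° ✓; |QH| = 22.30 ✓; ∠QHA = 35.10° ✓; |HA| = 27.50 ✓; ∠(HA, AP) = 97.60° ✗; |AP| = 25.90 ✓.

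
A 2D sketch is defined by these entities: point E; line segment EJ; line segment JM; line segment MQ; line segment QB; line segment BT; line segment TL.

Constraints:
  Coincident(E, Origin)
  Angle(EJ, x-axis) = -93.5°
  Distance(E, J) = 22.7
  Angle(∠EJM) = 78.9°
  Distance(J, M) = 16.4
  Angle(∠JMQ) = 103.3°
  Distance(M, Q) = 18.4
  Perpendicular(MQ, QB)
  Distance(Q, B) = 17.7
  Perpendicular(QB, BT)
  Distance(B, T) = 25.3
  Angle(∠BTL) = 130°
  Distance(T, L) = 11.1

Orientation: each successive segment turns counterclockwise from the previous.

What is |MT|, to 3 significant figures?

19.0

E is at the origin; EJ runs at -93.5° with length 22.7, so J = (-1.39, -22.7). ∠EJM = 78.9° gives JM at 7.60° from the x-axis; with |JM| = 16.4, M = (14.9, -20.5). ∠JMQ = 103.3° gives MQ at 84.3° from the x-axis; with |MQ| = 18.4, Q = (16.7, -2.18). MQ ⟂ QB, so QB runs at 174°; with |QB| = 17.7, B = (-0.915, -0.422). QB is perpendicular to BT, so BT runs at -95.7°; with |BT| = 25.3, T = (-3.43, -25.6). Then |MT| = |T − M| = 19.0.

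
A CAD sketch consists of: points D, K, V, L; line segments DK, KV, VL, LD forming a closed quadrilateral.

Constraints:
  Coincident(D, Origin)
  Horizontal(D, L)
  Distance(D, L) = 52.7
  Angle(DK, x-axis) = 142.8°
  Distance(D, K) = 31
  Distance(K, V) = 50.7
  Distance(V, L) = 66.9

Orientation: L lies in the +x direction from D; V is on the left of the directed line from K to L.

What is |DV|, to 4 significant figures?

54.77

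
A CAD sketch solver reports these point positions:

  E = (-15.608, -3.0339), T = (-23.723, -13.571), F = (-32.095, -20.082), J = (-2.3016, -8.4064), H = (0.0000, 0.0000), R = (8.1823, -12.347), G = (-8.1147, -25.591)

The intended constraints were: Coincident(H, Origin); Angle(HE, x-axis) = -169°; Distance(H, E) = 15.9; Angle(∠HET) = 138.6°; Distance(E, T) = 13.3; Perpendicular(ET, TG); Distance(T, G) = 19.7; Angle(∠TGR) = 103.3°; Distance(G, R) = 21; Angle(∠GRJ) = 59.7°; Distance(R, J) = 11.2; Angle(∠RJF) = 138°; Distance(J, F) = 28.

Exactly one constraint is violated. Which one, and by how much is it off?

Distance(J, F) = 28 — off by 4.00.

H = (0.00, 0.00) ✓; HE at -169.0° ✓; |HE| = 15.90 ✓; ∠HET = 138.6° ✓; |ET| = 13.30 ✓; ∠(ET, TG) = 90.00° ✓; |TG| = 19.70 ✓; ∠TGR = 103.3° ✓; |GR| = 21.00 ✓; ∠GRJ = 59.70° ✓; |RJ| = 11.20 ✓; ∠RJF = 138.0° ✓; |JF| = 32.00 ✗.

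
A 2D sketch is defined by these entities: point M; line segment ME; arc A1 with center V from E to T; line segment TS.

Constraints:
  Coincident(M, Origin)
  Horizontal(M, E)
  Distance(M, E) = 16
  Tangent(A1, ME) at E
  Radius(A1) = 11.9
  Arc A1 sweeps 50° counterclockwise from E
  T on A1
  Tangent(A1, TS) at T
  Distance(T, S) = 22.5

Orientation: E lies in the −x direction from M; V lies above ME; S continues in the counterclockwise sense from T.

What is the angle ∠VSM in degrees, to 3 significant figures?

48.4°

On A1, E sits at bearing -90° from V; a 50° counterclockwise sweep puts T at bearing -40°, so T = V + 11.9·(cos -40°, sin -40°) = (-6.88, 4.25). Since A1 is tangent to TS there, VT ⟂ TS, so TS runs along (−sin -40°, cos -40°); with |TS| = 22.5, S = (7.58, 21.5). Then cos ∠VSM = SV·SM / (|SV||SM|), giving 48.4°.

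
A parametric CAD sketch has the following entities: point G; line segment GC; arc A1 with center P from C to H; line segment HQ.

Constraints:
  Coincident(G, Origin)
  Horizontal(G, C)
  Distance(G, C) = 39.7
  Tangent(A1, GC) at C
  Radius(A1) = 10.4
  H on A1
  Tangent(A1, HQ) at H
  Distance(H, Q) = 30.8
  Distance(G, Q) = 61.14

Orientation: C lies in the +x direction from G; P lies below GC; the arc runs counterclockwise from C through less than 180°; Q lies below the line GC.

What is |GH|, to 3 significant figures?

33.8

G is at the origin; G and C share the same y with |GC| = 39.7 and C on the +x side, so C = (39.7, 0.00). Tangency of A1 to GC means the radius PC is perpendicular to GC, so P = C + (0, -10.4) = (39.7, -10.4). Since PH ⟂ HQ (tangency), |PQ| = √(10.4² + 30.8²) = 32.5 regardless of where H sits on A1. So Q lies on both circle(G, 61.14) and circle(P, 32.5); the below-GC intersection is Q = (43.8, -42.6). H is the foot of the tangent from Q: H = (30.3, -14.9).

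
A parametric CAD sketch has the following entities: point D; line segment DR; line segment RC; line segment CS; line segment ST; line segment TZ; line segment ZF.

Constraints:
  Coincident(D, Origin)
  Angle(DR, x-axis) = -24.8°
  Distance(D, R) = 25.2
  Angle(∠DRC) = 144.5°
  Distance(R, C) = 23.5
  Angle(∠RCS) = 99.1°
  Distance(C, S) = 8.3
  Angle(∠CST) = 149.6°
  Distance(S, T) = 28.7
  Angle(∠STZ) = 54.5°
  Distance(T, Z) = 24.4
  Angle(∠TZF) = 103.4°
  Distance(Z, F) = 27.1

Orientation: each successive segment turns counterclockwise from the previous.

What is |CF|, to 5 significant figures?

6.4496

D is at the origin; DR runs at -24.8° with length 25.2, so R = (22.876, -10.570). ∠DRC = 144.5° gives RC at 10.700° from the x-axis; with |RC| = 23.5, C = (45.967, -6.2070). ∠RCS = 99.1° gives CS at 91.600° from the x-axis; with |CS| = 8.3, S = (45.736, 2.0897). ∠CST = 149.6° gives ST at 122.00° from the x-axis; with |ST| = 28.7, T = (30.527, 26.429). ∠STZ = 54.5° gives TZ at -112.50° from the x-axis; with |TZ| = 24.4, Z = (21.189, 3.8861). ∠TZF = 103.4° gives ZF at -35.900° from the x-axis; with |ZF| = 27.1, F = (43.142, -12.005). Then |CF| = |F − C| = 6.4496.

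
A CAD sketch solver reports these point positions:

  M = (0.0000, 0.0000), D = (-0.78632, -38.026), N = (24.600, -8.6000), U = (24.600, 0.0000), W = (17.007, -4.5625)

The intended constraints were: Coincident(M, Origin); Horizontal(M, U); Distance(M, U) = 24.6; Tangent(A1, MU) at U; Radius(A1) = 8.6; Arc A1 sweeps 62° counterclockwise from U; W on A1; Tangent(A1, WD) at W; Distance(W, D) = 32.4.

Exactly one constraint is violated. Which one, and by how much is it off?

Distance(W, D) = 32.4 — off by 5.50.

M = (0.00, 0.00) ✓; M.y = 0.00, U.y = 0.00 ✓; |MU| = 24.60 ✓; ∠(NU, UM) = 90.00° ✓; |NU| = 8.600 ✓; bearing(N→W) − bearing(N→U) = 62.00° ✓; |NW| = 8.600 ✓; ∠(NW, WD) = 90.00° ✓; |WD| = 37.90 ✗.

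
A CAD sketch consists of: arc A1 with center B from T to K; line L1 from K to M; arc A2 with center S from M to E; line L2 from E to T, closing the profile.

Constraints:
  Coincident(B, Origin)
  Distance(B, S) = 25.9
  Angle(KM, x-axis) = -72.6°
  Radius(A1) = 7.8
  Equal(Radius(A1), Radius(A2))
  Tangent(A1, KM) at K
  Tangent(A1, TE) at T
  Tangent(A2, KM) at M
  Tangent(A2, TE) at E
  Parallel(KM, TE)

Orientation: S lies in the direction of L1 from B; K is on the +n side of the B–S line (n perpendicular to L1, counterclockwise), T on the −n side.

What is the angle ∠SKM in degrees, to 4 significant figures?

16.76°

Tangency of A1 to both parallel lines with radius 7.8 puts K and T at B ± 7.8·n: K = (7.443, 2.333), T = (-7.443, -2.333). Equal radii place M and E the same way about S: M = S + 7.8·n = (15.19, -22.38), E = S − 7.8·n = (0.3021, -27.05). Then cos ∠SKM = KS·KM / (|KS||KM|), giving 16.76°.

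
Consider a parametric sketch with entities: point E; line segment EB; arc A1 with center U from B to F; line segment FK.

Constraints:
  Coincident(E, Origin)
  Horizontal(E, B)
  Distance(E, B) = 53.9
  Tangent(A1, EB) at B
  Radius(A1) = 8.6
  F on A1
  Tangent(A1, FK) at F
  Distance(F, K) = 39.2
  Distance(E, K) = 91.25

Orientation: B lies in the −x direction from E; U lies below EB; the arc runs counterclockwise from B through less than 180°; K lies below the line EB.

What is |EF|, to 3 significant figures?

60.9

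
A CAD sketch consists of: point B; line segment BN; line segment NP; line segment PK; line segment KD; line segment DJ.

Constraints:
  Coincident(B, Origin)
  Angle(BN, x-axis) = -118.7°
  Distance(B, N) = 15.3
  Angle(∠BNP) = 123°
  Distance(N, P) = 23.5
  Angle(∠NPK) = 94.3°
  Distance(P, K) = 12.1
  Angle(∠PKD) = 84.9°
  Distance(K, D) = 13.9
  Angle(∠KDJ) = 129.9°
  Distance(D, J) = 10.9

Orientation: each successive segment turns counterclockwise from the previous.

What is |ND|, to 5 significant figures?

15.855

B is at the origin; BN runs at -118.7° with length 15.3, so N = (-7.3474, -13.420). ∠BNP = 123.0° gives NP at -61.700° from the x-axis; with |NP| = 23.5, P = (3.7937, -34.112). ∠NPK = 94.3° gives PK at 24.000° from the x-axis; with |PK| = 12.1, K = (14.848, -29.190). ∠PKD = 84.9° gives KD at 119.10° from the x-axis; with |KD| = 13.9, D = (8.0875, -17.045). Then |ND| = |D − N| = 15.855.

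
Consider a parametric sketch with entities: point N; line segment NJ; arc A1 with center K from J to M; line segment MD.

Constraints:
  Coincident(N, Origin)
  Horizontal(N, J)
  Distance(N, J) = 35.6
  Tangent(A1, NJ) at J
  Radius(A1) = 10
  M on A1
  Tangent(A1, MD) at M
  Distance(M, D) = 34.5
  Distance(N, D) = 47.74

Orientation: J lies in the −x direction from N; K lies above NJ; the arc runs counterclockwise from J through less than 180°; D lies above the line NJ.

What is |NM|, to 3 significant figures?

27.1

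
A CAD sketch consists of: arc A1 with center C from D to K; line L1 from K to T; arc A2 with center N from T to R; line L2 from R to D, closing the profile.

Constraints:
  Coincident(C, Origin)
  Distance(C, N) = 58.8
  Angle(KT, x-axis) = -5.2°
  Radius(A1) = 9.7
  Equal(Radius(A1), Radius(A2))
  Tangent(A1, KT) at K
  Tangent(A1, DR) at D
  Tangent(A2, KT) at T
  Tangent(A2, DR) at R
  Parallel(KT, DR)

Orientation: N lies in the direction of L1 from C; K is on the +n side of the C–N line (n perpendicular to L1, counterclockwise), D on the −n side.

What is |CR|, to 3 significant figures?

59.6

The slot axis is L1's direction at -5.2°, so u = (cos -5.2°, sin -5.2°) = (0.996, -0.0906) and n = (−sin -5.2°, cos -5.2°) = (0.0906, 0.996). C is at the origin and N lies 58.8 along u from C, so N = 58.8·u = (58.6, -5.33). Tangency of A1 to both parallel lines with radius 9.7 puts K and D at C ± 9.7·n: K = (0.879, 9.66), D = (-0.879, -9.66). Equal radii place T and R the same way about N: T = N + 9.7·n = (59.4, 4.33), R = N − 9.7·n = (57.7, -15.0). Then |CR| = |R − C| = 59.6.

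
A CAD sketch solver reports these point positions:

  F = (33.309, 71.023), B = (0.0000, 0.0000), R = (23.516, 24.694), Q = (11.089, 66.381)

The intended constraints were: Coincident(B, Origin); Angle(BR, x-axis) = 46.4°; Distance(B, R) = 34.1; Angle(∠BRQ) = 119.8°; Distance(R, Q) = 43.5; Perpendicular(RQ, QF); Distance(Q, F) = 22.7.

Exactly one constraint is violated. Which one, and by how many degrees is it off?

Perpendicular(RQ, QF) — off by 4.80°.

B = (0.00, 0.00) ✓; BR at 46.40° ✓; |BR| = 34.10 ✓; ∠BRQ = 119.8° ✓; |RQ| = 43.50 ✓; ∠(RQ, QF) = 94.80° ✗; |QF| = 22.70 ✓.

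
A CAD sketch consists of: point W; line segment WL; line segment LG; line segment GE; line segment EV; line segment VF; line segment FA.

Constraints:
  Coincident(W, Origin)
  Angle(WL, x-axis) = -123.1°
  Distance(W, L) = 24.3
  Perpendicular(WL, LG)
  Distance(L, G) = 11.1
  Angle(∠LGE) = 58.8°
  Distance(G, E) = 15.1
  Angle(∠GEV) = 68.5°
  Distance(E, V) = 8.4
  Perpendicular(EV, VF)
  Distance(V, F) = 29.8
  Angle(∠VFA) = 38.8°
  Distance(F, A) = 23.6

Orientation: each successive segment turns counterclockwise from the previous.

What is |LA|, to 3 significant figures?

19.6

W is at the origin; WL runs at -123.1° with length 24.3, so L = (-13.3, -20.4). WL ⟂ LG, so LG runs at -33.1°; with |LG| = 11.1, G = (-3.97, -26.4). ∠LGE = 58.8° gives GE at 88.1° from the x-axis; with |GE| = 15.1, E = (-3.47, -11.3). ∠GEV = 68.5° gives EV at -160° from the x-axis; with |EV| = 8.4, V = (-11.4, -14.1). EV is perpendicular to VF, so VF runs at -70.4°; with |VF| = 29.8, F = (-1.39, -42.2). ∠VFA = 38.8° gives FA at 70.8° from the x-axis; with |FA| = 23.6, A = (6.37, -19.9). Then |LA| = |A − L| = 19.6.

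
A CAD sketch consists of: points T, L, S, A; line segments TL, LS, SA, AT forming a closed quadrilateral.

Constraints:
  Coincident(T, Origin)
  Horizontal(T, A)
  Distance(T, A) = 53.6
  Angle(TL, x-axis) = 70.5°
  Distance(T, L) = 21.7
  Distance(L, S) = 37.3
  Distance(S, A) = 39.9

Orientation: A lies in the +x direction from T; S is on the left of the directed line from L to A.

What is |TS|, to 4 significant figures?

55.18

T is at the origin; T and A share the same y with |TA| = 53.6 and A in +x, so A = (53.6, 0). TL runs at 70.5° with |TL| = 21.7, so L = (7.244, 20.46). S is determined by |LS| = 37.3 and |SA| = 39.9 together: it lies at the intersection of circle(L, 37.3) and circle(A, 39.9). With |LA| = 50.67, the foot of the radical line on LA is 23.35 from L and the perpendicular offset is √(37.3² − 23.35²) = 29.08. Taking the left-of-LA solution: S = (40.35, 37.64).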